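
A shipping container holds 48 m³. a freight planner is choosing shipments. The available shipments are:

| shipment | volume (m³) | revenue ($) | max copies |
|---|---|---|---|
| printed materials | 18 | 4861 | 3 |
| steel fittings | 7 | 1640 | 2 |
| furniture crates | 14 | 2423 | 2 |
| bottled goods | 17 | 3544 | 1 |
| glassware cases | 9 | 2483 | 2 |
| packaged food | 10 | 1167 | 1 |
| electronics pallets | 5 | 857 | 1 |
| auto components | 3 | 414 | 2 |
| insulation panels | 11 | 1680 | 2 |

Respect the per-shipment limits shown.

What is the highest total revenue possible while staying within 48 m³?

A density-first pass picks printed materials + steel fittings + 2×glassware cases + electronics pallets — 12324 at 48 m³.
Reworking the packing: 2×printed materials + glassware cases + auto components uses 48 m³ and improves the total to 12619.

12619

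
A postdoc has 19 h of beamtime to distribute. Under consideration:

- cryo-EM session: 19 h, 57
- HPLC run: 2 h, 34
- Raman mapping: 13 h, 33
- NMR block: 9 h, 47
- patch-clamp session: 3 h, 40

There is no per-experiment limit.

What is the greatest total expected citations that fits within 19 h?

312

A density-first pass picks 9×HPLC run — 306 at 18 h.
Replace HPLC run with patch-clamp session: the trade gains 6 net, giving 312 at 19 h.
Every other selection either busts 19 h or fails to beat 312.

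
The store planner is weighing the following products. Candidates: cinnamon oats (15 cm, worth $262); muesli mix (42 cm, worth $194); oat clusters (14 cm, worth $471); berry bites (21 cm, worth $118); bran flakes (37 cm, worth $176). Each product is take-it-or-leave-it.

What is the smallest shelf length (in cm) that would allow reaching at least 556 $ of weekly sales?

Look for the lowest-shelf combination reaching 556.
cinnamon oats + oat clusters reaches 733 using 29 cm.
No combination under 29 cm hits 556.

29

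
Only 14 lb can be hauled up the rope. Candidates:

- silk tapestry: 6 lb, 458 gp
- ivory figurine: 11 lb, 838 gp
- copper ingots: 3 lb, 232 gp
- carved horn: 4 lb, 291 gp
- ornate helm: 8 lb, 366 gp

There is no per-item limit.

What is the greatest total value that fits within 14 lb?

Ranking by ratio (value/lb): copper ingots 77.33, silk tapestry 76.33, ivory figurine 76.18, carved horn 72.75.
A density-first pass picks 4×copper ingots — 928 at 12 lb.
Replace 3×copper ingots with ivory figurine: the trade gains 142 net, giving 1070 at 14 lb.
Nothing else within 14 lb beats 1070.

1070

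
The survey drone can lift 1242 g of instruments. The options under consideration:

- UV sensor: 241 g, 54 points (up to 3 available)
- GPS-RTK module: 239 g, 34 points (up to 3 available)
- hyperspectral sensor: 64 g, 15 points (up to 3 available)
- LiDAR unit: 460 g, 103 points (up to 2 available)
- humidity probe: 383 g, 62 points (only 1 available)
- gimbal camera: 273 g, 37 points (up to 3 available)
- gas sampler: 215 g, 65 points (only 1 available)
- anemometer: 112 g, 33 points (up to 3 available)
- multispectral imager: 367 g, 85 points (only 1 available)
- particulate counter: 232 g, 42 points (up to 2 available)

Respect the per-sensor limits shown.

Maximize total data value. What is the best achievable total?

318

Greedy by ratio would take 3×hyperspectral sensor + gas sampler + 3×anemometer + multispectral imager: 1110 g used, total 294.
The 128 g tied up in 2×hyperspectral sensor is better spent on UV sensor — total rises to 318 (1223 g).
Every other selection either busts 1242 g or exceeds an availability limit or fails to beat 318.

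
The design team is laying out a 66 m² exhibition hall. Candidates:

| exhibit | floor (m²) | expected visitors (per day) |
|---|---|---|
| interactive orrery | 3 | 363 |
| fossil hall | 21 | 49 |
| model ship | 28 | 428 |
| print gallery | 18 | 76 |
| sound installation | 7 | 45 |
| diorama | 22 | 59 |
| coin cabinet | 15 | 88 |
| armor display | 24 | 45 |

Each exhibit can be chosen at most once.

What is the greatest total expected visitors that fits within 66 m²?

955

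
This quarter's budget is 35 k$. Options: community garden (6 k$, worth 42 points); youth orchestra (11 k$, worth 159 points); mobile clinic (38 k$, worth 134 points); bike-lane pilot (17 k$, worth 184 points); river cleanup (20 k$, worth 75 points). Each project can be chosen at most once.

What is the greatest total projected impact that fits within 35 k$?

Best packing: community garden + youth orchestra + bike-lane pilot — 34 k$, 385 total.

385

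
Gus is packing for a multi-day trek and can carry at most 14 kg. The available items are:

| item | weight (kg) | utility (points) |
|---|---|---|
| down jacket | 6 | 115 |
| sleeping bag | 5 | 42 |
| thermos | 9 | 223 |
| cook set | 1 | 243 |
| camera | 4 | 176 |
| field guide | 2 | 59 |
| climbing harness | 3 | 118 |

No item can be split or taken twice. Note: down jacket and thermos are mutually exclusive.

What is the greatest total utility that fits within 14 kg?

652

A density-first pass picks cook set + camera + field guide + climbing harness — 596 at 10 kg.
The 2 kg tied up in field guide is better spent on down jacket — total rises to 652 (14 kg).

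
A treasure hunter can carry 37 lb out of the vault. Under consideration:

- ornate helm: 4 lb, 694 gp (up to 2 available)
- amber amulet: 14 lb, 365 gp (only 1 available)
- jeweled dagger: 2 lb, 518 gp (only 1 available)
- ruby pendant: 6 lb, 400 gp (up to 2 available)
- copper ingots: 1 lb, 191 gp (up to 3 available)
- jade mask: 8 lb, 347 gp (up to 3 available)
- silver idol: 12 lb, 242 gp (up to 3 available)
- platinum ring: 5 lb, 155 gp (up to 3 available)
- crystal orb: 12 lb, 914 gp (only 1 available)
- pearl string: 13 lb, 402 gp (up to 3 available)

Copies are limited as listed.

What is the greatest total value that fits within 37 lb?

4193

Ranking by ratio (value/lb): jeweled dagger 259.00, copper ingots 191.00, ornate helm 173.50.
The ratio ordering already packs tightly: 2×ornate helm + jeweled dagger + 2×ruby pendant + 3×copper ingots + crystal orb, 37 lb, 4193.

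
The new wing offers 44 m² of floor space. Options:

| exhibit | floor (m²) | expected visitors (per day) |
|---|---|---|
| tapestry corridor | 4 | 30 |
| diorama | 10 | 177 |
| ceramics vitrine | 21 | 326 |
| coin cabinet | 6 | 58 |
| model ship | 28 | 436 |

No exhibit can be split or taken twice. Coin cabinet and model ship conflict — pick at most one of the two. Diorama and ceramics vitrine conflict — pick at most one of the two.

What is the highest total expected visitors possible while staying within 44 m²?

643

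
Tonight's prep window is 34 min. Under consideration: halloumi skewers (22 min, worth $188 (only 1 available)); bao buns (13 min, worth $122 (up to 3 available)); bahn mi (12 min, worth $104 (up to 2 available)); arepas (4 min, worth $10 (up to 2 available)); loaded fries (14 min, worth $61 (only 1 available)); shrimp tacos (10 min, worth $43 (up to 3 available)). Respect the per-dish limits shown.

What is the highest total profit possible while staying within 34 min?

292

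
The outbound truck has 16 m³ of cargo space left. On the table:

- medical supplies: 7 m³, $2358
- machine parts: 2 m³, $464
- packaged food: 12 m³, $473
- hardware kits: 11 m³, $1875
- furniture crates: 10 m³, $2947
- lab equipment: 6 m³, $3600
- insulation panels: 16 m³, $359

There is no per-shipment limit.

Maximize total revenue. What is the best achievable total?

Best packing: 2×machine parts + 2×lab equipment — 16 m³, 8128 total.
Nothing else within 16 m³ beats 8128.

8128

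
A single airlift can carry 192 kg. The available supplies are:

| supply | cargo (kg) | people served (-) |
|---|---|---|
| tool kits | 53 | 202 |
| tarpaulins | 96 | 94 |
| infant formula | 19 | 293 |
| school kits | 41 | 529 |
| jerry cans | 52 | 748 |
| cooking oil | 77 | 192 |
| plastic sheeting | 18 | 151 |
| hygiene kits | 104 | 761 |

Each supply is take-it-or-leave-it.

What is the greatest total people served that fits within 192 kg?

1923

Taking tool kits + infant formula + school kits + jerry cans + plastic sheeting: 183 kg used, 1923 in people served.
That's the maximum — no swap from here does better than 1923.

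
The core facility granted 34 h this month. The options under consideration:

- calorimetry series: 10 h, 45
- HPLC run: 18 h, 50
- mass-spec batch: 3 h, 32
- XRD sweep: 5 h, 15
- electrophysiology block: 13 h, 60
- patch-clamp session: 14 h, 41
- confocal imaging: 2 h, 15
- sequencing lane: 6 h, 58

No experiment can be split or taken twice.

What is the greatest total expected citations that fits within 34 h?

210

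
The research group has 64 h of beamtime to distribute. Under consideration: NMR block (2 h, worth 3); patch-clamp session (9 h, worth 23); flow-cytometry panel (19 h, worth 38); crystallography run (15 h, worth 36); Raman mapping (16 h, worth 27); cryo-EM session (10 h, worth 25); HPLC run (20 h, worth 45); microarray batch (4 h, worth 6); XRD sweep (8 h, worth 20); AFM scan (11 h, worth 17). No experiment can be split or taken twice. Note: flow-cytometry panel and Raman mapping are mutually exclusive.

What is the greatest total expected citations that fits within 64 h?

152

Best packing: NMR block + patch-clamp session + crystallography run + cryo-EM session + HPLC run + XRD sweep — 64 h, 152 total.
That's the maximum — no feasible swap from here does better than 152.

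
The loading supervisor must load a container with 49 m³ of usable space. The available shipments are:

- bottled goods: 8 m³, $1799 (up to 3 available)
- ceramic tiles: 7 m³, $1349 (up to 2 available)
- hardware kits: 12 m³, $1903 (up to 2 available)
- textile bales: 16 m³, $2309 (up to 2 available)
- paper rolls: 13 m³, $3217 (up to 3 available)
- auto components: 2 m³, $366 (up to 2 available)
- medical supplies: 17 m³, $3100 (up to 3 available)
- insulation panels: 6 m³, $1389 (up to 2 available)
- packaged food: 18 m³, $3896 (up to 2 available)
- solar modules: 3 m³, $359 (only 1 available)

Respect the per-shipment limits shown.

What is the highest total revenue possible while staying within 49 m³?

11816

Density check — paper rolls 247.46, insulation panels 231.50, bottled goods 224.88, packaged food 216.44 are the best per m³.
Taking the top-ratio shipments first gives 3×paper rolls + 2×auto components + insulation panels for 11772 (49 m³).
Dropping auto components and insulation panels frees 8 m³; slotting in bottled goods (8 m³) lifts the total to 11816 at 49 m³.
Nothing else within 49 m³ beats 11816.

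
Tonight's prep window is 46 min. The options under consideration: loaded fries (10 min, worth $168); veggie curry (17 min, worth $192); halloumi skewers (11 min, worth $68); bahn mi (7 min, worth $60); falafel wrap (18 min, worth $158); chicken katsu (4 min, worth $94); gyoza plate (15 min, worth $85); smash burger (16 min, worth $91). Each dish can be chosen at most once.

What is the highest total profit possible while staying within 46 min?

A density-first pass picks loaded fries + veggie curry + bahn mi + chicken katsu — 514 at 38 min.
Replace bahn mi with gyoza plate: the trade gains 25 net, giving 539 at 46 min.

539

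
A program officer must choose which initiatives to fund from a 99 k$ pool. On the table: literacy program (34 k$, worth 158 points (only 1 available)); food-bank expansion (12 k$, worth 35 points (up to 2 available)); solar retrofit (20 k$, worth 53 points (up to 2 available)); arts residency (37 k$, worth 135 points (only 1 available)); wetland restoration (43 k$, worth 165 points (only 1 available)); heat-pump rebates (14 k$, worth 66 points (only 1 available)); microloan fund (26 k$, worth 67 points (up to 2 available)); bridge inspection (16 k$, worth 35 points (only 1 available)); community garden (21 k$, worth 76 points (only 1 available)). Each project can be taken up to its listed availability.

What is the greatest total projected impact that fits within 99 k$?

399

Ranking by ratio (projected impact/k$): heat-pump rebates 4.71, literacy program 4.65, wetland restoration 3.84.
Filling by ratio: literacy program + wetland restoration + heat-pump rebates for 389, with 8 k$ left unused.
Replace heat-pump rebates with community garden: the trade gains 10 net, giving 399 at 98 k$.
The spare 1 k$ is too small for any remaining project, and no exchange beats 399.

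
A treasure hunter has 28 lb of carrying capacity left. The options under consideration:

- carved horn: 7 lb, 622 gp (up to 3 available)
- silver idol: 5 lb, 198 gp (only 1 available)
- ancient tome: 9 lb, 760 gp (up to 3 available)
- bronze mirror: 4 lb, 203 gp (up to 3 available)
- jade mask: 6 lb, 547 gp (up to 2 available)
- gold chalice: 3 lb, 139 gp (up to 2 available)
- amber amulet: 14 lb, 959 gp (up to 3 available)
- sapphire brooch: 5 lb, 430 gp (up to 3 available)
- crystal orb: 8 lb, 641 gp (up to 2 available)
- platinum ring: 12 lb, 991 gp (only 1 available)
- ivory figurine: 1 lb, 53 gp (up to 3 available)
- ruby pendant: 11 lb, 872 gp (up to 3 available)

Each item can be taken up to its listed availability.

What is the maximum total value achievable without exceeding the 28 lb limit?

Greedy by ratio would take 2×carved horn + 2×jade mask + 2×ivory figurine: 28 lb used, total 2444.
Dropping carved horn and 2×ivory figurine frees 9 lb; slotting in ancient tome (9 lb) lifts the total to 2476 at 28 lb.
Every other selection either busts 28 lb or exceeds an availability limit or fails to beat 2476.

2476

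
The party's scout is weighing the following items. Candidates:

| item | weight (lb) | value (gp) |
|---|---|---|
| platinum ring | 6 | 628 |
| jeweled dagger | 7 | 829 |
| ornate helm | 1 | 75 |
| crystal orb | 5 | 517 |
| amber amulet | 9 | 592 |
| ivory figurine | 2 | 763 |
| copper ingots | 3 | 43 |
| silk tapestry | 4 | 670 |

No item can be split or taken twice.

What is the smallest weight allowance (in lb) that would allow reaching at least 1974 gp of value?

Minimise lb subject to total value ≥ 1974.
platinum ring + ivory figurine + silk tapestry: 2061 value at 12 lb.
No combination under 12 lb hits 1974.

12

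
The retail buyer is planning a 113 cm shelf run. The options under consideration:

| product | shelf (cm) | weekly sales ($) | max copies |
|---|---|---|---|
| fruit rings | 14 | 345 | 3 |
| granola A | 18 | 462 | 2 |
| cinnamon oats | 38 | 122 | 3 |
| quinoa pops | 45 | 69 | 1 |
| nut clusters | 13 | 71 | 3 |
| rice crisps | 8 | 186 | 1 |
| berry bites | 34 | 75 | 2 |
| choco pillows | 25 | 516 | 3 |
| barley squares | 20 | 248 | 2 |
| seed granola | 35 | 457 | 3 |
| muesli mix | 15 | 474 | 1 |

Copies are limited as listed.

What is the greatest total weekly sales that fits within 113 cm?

The ratio heuristic lands on 3×fruit rings + 2×granola A + rice crisps + muesli mix (2619) but leaves 12 cm idle.
Replace fruit rings with choco pillows: the trade gains 171 net, giving 2790 at 112 cm.

2790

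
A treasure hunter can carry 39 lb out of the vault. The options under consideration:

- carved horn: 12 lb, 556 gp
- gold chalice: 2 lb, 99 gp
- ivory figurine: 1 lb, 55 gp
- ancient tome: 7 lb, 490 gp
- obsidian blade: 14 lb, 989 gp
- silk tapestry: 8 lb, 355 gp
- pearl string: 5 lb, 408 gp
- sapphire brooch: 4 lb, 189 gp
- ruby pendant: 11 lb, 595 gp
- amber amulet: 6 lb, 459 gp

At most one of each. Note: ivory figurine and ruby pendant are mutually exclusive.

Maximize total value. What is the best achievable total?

2689

Density check — pearl string 81.60, amber amulet 76.50, obsidian blade 70.64, ancient tome 70.00 are the best per lb.
Taking gold chalice + ivory figurine + ancient tome + obsidian blade + pearl string + sapphire brooch + amber amulet: 39 lb used, 2689 in value.
The closest alternative, gold chalice + ancient tome + obsidian blade + pearl string + sapphire brooch + amber amulet, reaches only 2634.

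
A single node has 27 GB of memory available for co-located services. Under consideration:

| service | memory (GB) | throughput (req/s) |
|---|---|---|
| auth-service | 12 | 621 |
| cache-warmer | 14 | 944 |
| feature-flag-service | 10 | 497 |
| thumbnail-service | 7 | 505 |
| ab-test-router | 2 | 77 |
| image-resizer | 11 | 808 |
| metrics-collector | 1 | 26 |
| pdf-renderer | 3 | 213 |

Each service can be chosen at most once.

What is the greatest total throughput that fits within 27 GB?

A density-first pass picks thumbnail-service + ab-test-router + image-resizer + metrics-collector + pdf-renderer — 1629 at 24 GB.
Replace thumbnail-service and metrics-collector and pdf-renderer with cache-warmer: the trade gains 200 net, giving 1829 at 27 GB.
No other feasible combination exceeds 1829.

1829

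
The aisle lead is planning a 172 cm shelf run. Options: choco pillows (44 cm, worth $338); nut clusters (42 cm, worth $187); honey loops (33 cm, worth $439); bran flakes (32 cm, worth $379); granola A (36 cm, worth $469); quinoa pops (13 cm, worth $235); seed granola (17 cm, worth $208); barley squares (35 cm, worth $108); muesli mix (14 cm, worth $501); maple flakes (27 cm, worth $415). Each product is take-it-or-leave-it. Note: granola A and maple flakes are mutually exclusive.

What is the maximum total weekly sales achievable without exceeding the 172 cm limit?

2361

Choco pillows + honey loops + bran flakes + granola A + quinoa pops + muesli mix uses 172 of the 172 cm and totals 2361.
Next best is choco pillows + honey loops + bran flakes + quinoa pops + muesli mix + maple flakes at 2307 (163 cm) — short by 54.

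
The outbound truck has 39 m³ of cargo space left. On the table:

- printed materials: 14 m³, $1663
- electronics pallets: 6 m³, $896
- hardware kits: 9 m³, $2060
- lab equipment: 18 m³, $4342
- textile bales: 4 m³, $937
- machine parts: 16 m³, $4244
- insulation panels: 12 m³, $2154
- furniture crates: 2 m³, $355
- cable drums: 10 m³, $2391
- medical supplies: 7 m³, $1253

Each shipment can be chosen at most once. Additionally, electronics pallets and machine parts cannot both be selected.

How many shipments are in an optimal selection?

4

The maximum revenue within 39 m³ is 9632.
One optimal bundle: hardware kits + textile bales + machine parts + cable drums (39 m³).
Every optimal selection uses 4 shipments.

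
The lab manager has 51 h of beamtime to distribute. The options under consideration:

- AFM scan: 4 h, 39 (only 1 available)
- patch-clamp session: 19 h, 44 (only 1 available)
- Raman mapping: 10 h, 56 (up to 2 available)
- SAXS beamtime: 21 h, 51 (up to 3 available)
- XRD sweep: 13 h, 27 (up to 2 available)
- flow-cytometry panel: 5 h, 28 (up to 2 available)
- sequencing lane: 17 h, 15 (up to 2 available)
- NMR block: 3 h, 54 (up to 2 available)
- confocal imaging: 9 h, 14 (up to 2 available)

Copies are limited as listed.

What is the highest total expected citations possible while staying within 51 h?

329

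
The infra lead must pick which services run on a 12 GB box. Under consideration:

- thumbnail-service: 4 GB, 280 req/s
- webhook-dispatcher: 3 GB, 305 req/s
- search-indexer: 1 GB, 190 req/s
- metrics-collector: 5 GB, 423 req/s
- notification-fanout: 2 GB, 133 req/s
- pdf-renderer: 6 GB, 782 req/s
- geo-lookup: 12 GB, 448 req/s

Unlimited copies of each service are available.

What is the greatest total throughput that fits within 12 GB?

2280

Taking 12×search-indexer: 12 GB used, 2280 in throughput.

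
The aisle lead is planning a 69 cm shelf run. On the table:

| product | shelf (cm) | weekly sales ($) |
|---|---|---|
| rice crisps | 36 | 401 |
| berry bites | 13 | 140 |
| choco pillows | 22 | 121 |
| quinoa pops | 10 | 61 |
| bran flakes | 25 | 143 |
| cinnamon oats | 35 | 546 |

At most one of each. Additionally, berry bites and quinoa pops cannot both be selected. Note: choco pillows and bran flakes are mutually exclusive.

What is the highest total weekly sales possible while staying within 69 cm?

By weekly sales per cm: cinnamon oats 15.60, rice crisps 11.14, berry bites 10.77 lead.
Best packing: choco pillows + quinoa pops + cinnamon oats — 67 cm, 728 total.
The closest alternative, bran flakes + cinnamon oats, reaches only 689.

728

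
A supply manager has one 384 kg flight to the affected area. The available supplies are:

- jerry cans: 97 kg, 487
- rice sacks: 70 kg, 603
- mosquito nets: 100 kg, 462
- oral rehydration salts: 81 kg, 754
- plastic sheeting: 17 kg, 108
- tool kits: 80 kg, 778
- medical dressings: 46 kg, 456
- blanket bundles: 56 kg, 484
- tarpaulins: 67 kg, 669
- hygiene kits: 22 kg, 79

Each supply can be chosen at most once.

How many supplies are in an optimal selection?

7

The maximum people served within 384 kg is 3447.
rice sacks + oral rehydration salts + plastic sheeting + tool kits + medical dressings + tarpaulins + hygiene kits hits 3447 at 383 kg.
All optima have 7 supplies.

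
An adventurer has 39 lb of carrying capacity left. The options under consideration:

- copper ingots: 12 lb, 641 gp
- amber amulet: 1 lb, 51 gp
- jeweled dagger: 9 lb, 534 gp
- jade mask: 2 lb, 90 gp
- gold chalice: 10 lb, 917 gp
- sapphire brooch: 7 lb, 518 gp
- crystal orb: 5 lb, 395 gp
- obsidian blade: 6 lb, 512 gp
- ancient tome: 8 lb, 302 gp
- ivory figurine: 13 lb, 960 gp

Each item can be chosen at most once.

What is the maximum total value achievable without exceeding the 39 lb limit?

3048

A density-first pass picks amber amulet + jeweled dagger + gold chalice + sapphire brooch + crystal orb + obsidian blade — 2927 at 38 lb.
The 14 lb tied up in jeweled dagger and crystal orb is better spent on jade mask + ivory figurine — total rises to 3048 (39 lb).
No other feasible combination exceeds 3048.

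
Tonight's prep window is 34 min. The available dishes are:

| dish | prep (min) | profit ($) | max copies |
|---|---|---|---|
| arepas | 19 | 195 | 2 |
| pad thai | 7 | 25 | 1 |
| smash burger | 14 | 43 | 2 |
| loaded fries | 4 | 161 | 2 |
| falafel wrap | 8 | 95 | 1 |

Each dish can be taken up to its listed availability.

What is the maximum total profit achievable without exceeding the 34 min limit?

Greedy by ratio would take pad thai + 2×loaded fries + falafel wrap: 23 min used, total 442.
Replace falafel wrap with arepas: the trade gains 100 net, giving 542 at 34 min.
Every other selection either busts 34 min or exceeds an availability limit or fails to beat 542.

542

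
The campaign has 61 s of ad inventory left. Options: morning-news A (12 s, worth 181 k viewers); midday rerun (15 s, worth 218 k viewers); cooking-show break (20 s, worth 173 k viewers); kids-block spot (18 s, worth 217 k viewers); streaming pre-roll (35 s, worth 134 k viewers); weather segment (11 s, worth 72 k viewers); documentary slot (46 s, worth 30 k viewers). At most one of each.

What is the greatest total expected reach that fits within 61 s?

Best packing: morning-news A + midday rerun + kids-block spot + weather segment — 56 s, 688 total.

688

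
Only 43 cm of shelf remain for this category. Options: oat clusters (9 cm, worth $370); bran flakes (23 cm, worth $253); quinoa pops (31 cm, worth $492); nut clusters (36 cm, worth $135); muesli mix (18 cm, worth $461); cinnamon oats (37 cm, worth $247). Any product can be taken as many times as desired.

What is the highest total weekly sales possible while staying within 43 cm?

Taking 4×oat clusters: 36 cm used, 1480 in weekly sales.
Nothing else within 43 cm beats 1480.

1480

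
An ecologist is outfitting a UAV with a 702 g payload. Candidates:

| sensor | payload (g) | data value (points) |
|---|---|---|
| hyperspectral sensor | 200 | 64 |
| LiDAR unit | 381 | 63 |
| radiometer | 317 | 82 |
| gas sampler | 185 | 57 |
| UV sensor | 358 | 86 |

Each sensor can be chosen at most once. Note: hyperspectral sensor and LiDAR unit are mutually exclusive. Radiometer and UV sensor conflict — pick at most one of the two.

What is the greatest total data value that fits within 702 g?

203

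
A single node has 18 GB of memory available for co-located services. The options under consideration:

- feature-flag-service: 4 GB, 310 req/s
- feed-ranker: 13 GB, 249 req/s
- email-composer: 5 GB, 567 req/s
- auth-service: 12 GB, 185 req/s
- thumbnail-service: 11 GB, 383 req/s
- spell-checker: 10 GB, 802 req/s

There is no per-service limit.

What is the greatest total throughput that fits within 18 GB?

1754

Density check — email-composer 113.40, spell-checker 80.20, feature-flag-service 77.50 are the best per GB.
A density-first pass picks 3×email-composer — 1701 at 15 GB.
Dropping email-composer frees 5 GB; slotting in 2×feature-flag-service (8 GB) lifts the total to 1754 at 18 GB.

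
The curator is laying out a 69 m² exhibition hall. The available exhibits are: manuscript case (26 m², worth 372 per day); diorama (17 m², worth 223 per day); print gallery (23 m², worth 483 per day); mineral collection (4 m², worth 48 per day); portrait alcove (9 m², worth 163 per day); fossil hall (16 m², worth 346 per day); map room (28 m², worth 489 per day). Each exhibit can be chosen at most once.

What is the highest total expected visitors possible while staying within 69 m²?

1318

By expected visitors per m²: fossil hall 21.62, print gallery 21.00, portrait alcove 18.11, map room 17.46 lead.
A density-first pass picks diorama + print gallery + mineral collection + portrait alcove + fossil hall — 1263 at 69 m².
Replace diorama and mineral collection and portrait alcove with map room: the trade gains 55 net, giving 1318 at 67 m².
Nothing else within 69 m² beats 1318.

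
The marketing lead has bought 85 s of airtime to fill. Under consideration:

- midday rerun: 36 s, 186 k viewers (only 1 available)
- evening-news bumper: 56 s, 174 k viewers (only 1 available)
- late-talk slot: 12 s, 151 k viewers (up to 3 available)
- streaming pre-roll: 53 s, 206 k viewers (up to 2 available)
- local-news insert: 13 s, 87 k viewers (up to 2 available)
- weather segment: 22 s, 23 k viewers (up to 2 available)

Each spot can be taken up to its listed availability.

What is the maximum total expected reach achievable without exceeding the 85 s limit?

726

Density check — late-talk slot 12.58, local-news insert 6.69, midday rerun 5.17, streaming pre-roll 3.89 are the best per s.
Filling by ratio: 3×late-talk slot + 2×local-news insert + weather segment for 650, with 1 s left unused.
Replace local-news insert and weather segment with midday rerun: the trade gains 76 net, giving 726 at 85 s.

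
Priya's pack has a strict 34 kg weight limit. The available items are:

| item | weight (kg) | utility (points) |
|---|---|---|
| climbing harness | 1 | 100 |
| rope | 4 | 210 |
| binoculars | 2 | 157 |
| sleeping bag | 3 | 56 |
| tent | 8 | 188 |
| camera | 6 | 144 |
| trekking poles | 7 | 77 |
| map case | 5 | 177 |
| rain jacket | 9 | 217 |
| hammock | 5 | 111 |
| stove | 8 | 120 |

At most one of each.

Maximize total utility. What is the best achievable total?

1160

A density-first pass picks climbing harness + rope + binoculars + camera + map case + rain jacket + hammock — 1116 at 32 kg.
The 6 kg tied up in camera is better spent on tent — total rises to 1160 (34 kg).
The closest alternative, climbing harness + rope + binoculars + sleeping bag + tent + camera + map case + hammock, reaches only 1143.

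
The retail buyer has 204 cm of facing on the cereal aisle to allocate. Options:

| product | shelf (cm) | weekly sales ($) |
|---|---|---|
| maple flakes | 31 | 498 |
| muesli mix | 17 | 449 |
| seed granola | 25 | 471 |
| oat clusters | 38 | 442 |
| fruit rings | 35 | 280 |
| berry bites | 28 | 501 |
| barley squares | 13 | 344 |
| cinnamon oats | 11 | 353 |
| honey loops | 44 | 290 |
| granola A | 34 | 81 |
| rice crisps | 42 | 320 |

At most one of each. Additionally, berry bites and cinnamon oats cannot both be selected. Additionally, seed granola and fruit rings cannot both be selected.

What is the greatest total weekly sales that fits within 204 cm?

3025

By weekly sales per cm: cinnamon oats 32.09, barley squares 26.46, muesli mix 26.41, seed granola 18.84 lead.
Best packing: maple flakes + muesli mix + seed granola + oat clusters + berry bites + barley squares + rice crisps — 194 cm, 3025 total.
Next best is maple flakes + muesli mix + seed granola + oat clusters + berry bites + barley squares + honey loops at 2995 (196 cm) — short by 30.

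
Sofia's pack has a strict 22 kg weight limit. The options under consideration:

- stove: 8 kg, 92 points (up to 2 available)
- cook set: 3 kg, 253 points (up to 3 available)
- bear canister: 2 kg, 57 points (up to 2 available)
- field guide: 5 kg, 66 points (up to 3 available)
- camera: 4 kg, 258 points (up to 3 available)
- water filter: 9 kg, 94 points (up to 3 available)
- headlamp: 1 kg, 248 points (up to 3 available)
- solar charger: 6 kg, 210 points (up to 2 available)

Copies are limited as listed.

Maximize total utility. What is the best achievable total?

2076

3×cook set + bear canister + 2×camera + 3×headlamp uses 22 of the 22 kg and totals 2076.
Every other selection either busts 22 kg or exceeds an availability limit or fails to beat 2076.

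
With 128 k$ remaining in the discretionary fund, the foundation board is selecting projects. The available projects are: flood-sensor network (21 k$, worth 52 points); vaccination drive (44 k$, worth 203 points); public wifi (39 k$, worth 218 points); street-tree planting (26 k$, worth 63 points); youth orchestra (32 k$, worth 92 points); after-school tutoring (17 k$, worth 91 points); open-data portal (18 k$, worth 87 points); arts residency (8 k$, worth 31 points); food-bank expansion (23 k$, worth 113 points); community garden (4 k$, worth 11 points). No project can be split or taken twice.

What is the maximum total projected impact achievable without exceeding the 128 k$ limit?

636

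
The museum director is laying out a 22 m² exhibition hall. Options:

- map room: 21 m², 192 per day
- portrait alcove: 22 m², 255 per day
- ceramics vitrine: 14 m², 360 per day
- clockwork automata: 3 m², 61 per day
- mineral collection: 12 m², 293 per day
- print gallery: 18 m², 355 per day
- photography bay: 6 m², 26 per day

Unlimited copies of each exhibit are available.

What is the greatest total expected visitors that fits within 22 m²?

482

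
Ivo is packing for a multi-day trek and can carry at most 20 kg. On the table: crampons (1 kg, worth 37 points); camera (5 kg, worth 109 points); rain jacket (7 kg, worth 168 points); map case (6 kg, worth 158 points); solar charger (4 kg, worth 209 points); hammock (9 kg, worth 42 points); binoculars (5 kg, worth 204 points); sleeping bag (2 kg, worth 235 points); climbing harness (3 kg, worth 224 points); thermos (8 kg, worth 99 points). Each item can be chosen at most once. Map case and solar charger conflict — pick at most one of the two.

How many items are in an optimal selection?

Best achievable utility is 1018.
crampons + camera + solar charger + binoculars + sleeping bag + climbing harness hits 1018 at 20 kg.
Any selection reaching 1018 contains exactly 6 items.

6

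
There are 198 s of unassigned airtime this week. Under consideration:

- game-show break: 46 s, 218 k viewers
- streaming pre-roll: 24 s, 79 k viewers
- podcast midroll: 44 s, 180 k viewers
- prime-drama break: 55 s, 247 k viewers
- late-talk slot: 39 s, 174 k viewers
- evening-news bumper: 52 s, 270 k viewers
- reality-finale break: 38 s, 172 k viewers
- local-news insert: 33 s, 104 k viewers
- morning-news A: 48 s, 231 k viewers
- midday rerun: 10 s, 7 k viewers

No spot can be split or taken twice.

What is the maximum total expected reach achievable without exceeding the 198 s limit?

922

A density-first pass picks game-show break + evening-news bumper + reality-finale break + morning-news A + midday rerun — 898 at 194 s.
But prime-drama break + late-talk slot + evening-news bumper + morning-news A fits in 194 s and reaches 922.
The closest alternative, prime-drama break + evening-news bumper + reality-finale break + morning-news A, reaches only 920.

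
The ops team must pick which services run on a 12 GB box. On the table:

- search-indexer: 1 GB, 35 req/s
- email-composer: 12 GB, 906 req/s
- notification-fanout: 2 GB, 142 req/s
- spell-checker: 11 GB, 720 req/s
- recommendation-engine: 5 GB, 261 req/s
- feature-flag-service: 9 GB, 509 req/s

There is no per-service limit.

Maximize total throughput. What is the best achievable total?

Density check — email-composer 75.50, notification-fanout 71.00, spell-checker 65.45, feature-flag-service 56.56 are the best per GB.
Taking email-composer: 12 GB used, 906 in throughput.
Every other selection either busts 12 GB or fails to beat 906.

906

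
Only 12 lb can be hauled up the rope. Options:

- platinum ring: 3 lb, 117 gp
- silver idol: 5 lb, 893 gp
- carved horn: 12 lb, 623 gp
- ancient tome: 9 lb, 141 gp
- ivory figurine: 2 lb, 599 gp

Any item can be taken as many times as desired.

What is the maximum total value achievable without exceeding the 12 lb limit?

3594

Best packing: 6×ivory figurine — 12 lb, 3594 total.
That's the maximum — no swap from here does better than 3594.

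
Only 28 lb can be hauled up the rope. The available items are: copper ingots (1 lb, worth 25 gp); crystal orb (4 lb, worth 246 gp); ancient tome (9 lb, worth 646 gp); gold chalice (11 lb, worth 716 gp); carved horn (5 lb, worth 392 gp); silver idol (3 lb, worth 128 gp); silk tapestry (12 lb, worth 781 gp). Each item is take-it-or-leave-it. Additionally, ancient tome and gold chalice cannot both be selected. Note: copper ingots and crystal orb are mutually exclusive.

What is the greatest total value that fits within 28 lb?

1889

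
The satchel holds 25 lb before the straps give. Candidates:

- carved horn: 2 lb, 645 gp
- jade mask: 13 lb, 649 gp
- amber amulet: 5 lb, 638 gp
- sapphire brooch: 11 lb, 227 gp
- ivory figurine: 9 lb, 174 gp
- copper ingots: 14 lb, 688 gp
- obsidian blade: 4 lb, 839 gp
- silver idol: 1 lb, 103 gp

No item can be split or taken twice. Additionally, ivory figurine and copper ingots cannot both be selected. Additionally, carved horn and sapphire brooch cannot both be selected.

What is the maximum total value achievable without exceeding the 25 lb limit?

By value per lb: carved horn 322.50, obsidian blade 209.75, amber amulet 127.60, silver idol 103.00 lead.
Taking carved horn + jade mask + amber amulet + obsidian blade + silver idol: 25 lb used, 2874 in value.

2874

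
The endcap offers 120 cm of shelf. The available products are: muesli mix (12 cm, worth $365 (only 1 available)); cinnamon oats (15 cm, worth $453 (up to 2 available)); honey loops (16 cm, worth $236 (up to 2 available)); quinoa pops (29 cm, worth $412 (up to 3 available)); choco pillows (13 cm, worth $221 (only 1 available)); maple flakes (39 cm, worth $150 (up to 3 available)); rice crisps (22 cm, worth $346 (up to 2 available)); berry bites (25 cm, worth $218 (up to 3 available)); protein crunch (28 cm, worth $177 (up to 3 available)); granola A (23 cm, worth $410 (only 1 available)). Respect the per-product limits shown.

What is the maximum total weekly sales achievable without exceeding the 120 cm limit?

2499

Greedy by ratio would take muesli mix + 2×cinnamon oats + honey loops + choco pillows + rice crisps + granola A: 116 cm used, total 2484.
Dropping choco pillows frees 13 cm; slotting in honey loops (16 cm) lifts the total to 2499 at 119 cm.
Nothing else within 120 cm beats 2499.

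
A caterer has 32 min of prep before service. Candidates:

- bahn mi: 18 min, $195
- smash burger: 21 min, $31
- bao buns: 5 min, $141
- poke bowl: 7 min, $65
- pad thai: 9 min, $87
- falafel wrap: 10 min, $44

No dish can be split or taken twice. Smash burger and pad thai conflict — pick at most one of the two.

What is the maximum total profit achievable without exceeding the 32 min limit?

423

Taking bahn mi + bao buns + pad thai: 32 min used, 423 in profit.
Runner-up bahn mi + bao buns + poke bowl tops out at 401.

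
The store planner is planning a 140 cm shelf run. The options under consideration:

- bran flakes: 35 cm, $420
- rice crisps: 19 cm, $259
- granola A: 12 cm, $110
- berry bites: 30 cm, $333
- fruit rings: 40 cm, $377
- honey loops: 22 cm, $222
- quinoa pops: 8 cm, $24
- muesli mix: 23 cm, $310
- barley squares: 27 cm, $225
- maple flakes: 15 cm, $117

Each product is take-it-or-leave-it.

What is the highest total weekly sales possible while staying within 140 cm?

1588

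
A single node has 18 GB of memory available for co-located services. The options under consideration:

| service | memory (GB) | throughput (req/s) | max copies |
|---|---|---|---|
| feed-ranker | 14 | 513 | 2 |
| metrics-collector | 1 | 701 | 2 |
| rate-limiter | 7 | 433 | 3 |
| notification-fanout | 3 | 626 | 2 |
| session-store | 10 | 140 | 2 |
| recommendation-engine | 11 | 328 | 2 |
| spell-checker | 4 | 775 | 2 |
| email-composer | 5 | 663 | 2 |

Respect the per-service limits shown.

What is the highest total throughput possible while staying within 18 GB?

4241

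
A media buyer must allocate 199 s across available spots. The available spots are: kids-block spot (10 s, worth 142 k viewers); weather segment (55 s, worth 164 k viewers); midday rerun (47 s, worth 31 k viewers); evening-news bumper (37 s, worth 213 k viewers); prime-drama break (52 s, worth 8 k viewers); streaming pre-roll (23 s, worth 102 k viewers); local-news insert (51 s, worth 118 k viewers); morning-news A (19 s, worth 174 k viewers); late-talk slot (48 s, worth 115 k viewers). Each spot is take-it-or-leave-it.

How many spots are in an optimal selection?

6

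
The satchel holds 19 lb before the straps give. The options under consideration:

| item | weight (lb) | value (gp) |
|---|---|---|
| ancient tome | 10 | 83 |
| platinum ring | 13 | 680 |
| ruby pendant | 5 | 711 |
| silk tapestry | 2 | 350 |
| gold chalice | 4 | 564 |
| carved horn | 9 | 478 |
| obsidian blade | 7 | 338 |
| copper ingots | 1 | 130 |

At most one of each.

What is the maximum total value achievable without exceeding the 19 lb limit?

2093

Taking ruby pendant + silk tapestry + gold chalice + obsidian blade + copper ingots: 19 lb used, 2093 in value.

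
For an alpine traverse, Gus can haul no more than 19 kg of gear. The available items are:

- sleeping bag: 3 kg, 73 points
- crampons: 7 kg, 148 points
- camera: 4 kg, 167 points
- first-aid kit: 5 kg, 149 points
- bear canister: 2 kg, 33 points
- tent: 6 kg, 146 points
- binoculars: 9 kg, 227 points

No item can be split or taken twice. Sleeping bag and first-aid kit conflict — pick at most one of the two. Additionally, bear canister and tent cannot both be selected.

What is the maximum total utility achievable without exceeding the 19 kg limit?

Density check — camera 41.75, first-aid kit 29.80, binoculars 25.22 are the best per kg.
Taking camera + first-aid kit + binoculars: 18 kg used, 543 in utility.
No other feasible combination exceeds 543.

543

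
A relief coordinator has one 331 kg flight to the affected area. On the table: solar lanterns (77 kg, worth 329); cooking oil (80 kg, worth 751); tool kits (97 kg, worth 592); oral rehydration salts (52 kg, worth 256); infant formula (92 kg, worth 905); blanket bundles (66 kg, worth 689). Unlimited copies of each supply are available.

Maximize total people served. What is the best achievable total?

3445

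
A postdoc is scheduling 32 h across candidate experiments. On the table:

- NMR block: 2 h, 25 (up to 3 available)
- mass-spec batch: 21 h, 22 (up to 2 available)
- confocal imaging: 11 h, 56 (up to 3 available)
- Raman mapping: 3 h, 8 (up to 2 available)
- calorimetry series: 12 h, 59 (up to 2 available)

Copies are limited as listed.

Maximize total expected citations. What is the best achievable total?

Taking the top-ratio experiments first gives 3×NMR block + 2×confocal imaging + Raman mapping for 195 (31 h).
The 11 h tied up in confocal imaging is better spent on calorimetry series — total rises to 198 (32 h).
No other feasible combination exceeds 198.

198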